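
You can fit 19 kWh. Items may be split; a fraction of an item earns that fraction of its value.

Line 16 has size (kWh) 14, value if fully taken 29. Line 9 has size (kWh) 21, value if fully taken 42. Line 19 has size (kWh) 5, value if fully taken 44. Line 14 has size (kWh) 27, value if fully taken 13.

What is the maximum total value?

Sort by value density: Line 19 44/5≈8.8, Line 16 29/14≈2.07, Line 9 42/21≈2, Line 14 13/27≈0.481.
Take all of Line 19 (5 kWh, value 44) — 14 kWh left.
Take all of Line 16 (14 kWh, value 29) — 0 kWh left.
Total value = 73.

73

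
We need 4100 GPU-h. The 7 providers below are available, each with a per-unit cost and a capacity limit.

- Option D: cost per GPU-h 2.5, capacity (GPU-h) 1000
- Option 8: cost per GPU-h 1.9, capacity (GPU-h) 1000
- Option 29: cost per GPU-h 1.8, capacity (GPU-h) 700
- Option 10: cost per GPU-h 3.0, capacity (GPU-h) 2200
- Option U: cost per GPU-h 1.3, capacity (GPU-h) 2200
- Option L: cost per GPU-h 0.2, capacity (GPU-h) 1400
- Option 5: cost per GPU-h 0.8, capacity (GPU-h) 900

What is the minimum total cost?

Fill from the cheapest provider first.
Option L (0.2): use full 1400 ; 2700 GPU-h to go.
Option 5 (0.8): use full 900 ; 1800 GPU-h to go.
Option U (1.3): take the remaining 1800 ; done.
Option 29, Option 8, Option D, Option 10: unused.
Cost = 1400×0.2 + 900×0.8 + 1800×1.3 = 3340.

3340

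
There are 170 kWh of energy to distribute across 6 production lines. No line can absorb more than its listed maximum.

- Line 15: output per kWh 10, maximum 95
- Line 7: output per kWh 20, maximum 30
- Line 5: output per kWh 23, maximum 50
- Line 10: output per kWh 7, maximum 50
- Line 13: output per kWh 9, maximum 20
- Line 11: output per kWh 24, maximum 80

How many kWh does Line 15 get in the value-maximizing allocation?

Order the production lines by output per kWh: Line 11 24 > Line 5 23 > Line 7 20 > Line 15 10 > Line 13 9 > Line 10 7.
Line 11: +80 to 80 (cap) ; 90 left.
Line 5 takes 50 to reach its cap of 50 ; 40 left.
Line 7: +30 to 30 (cap) ; 10 left.
Line 15: +10 (room for 95) → 10. Pool exhausted.

10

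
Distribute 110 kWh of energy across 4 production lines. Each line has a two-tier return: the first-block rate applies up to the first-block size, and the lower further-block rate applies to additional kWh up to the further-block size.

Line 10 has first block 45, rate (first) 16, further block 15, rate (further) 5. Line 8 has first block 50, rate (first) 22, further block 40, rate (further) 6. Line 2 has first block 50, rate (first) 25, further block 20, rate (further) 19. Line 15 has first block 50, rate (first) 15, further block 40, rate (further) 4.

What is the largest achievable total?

2540

Treat each block as its own option and order by rate: Line 2/tier1 25 > Line 8/tier1 22 > Line 2/tier2 19 > Line 10/tier1 16 > Line 15/tier1 15 > Line 8/tier2 6 > Line 10/tier2 5 > Line 15/tier2 4.
Line 2 tier1 at 25: fill all 50 — 60 left.
Line 8 tier1 at 22: fill all 50 — 10 left.
10 remain; put them into Line 2 tier2 at 19.
Total = 25×50 + 22×50 + 19×10 = 2540.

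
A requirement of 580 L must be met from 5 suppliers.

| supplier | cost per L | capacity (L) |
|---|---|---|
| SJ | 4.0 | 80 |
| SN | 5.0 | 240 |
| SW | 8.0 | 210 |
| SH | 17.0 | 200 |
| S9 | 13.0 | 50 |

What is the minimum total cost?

Fill from the cheapest supplier first.
Take 80 from SJ at 4.0 → need 500 more.
Take 240 from SN at 5.0 → need 260 more.
SW at 8.0: take all 210 L → 50 still needed.
Take 50 from S9 at 13.0 → need 0 more.
SH: unused.
Cost = 80×4.0 + 240×5.0 + 210×8.0 + 50×13.0 = 3850.

3850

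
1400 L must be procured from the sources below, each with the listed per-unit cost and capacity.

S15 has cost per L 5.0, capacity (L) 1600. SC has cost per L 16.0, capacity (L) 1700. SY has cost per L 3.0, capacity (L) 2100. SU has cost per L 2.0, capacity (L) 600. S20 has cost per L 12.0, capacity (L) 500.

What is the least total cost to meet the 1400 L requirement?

3600

Cheapest first:
SU (2.0): use full 600 → 800 L to go.
SY at 3.0: take 800 of its 2100 → requirement met.
S15, S20, SC: unused.
Cost = 600×2.0 + 800×3.0 = 3600.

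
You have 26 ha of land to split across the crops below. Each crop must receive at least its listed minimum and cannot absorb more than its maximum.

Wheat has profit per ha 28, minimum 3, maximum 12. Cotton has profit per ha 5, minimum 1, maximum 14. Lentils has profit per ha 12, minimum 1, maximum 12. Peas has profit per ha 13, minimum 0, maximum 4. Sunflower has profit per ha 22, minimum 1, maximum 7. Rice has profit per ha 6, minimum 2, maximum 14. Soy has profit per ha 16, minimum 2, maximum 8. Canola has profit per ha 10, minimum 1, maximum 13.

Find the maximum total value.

561

Meeting every minimum uses 3+1+1+0+1+2+2+1 = 11 ha, leaving 15.
Order the crops by profit per ha: Wheat 28 > Sunflower 22 > Soy 16 > Peas 13 > Lentils 12 > Canola 10 > Rice 6 > Cotton 5.
Wheat: +9 to 12 (cap) — 6 left.
Sunflower takes 6 more to reach its cap of 7 — 0 left.
Total = 28×12 + 5×1 + 12×1 + 22×7 + 6×2 + 16×2 + 10×1 = 561.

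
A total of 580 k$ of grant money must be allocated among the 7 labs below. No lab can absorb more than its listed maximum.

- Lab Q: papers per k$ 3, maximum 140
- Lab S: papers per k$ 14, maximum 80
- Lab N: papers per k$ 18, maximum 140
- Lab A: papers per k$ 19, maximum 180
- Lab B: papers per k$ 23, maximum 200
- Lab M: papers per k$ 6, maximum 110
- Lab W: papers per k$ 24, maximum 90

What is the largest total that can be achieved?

Order the labs by papers per k$: Lab W 24 > Lab B 23 > Lab A 19 > Lab N 18 > Lab S 14 > Lab M 6 > Lab Q 3.
Give Lab W 90 to hit its cap of 90 — 490 left.
Give Lab B 200 to hit its cap of 200 — 290 left.
Lab A takes 180 to reach its cap of 180 — 110 left.
Only 110 left; Lab N takes them to reach 110.
Total = 18×110 + 19×180 + 23×200 + 24×90 = 12160.

12160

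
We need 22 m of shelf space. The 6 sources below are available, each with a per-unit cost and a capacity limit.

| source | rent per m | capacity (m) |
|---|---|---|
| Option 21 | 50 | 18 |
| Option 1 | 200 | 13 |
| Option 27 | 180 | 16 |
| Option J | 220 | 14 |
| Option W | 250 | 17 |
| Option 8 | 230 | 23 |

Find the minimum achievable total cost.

1620

Use sources in increasing cost order.
Option 21 (50): use full 18 — 4 m to go.
Option 27 (180): take the remaining 4 — done.
Option 1, Option J, Option 8, Option W: unused.
Cost = 18×50 + 4×180 = 1620.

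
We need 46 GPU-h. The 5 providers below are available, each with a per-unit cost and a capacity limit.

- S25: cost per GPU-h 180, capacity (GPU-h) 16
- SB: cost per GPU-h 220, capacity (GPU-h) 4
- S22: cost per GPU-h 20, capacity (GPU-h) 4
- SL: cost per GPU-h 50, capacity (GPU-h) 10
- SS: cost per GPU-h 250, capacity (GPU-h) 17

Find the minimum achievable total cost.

7340

Use providers in increasing cost order.
S22 at 20: take all 4 GPU-h → 42 still needed.
SL at 50: take all 10 GPU-h → 32 still needed.
S25 (180): use full 16 → 16 GPU-h to go.
Take 4 from SB at 220 → need 12 more.
SS at 250: take 12 of its 17 → requirement met.
Cost = 4×20 + 10×50 + 16×180 + 4×220 + 12×250 = 7340.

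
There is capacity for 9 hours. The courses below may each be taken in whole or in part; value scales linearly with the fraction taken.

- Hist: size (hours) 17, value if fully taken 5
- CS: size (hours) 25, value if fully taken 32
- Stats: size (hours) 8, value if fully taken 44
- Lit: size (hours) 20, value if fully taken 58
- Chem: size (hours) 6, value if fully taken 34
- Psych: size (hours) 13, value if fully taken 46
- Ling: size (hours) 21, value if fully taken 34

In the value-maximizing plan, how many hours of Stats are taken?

3

Rank by value-to-size ratio: Chem 34/6≈5.67, Stats 44/8≈5.5, Psych 46/13≈3.54, Lit 58/20≈2.9, Ling 34/21≈1.62, CS 32/25≈1.28, Hist 5/17≈0.294.
Chem: take in full, 6 hours for value 34 — 3 left.
Only 3 hours remain; take 3/8 of Stats for value 44×3/8 = 16.5.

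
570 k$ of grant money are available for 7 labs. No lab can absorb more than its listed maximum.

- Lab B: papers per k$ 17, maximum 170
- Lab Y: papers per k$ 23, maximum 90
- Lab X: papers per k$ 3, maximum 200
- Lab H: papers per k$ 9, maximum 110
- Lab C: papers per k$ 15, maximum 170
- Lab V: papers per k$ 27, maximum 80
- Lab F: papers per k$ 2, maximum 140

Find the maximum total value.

10210

Order the labs by papers per k$: Lab V 27 > Lab Y 23 > Lab B 17 > Lab C 15 > Lab H 9 > Lab X 3 > Lab F 2.
Lab V takes 80 to reach its cap of 80 — 490 left.
Lab Y takes 90 to reach its cap of 90 — 400 left.
Give Lab B 170 to hit its cap of 170 — 230 left.
Lab C: +170 to 170 (cap) — 60 left.
Only 60 left; Lab H takes them to reach 60.
Total = 17×170 + 23×90 + 9×60 + 15×170 + 27×80 = 10210.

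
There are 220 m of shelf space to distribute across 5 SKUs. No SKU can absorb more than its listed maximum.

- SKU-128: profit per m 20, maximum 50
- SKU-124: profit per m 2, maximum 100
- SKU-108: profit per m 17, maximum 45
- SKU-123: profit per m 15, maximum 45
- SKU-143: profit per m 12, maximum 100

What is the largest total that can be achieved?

Highest profit per m first: SKU-128 20 > SKU-108 17 > SKU-123 15 > SKU-143 12 > SKU-124 2.
SKU-128 takes 50 to reach its cap of 50 ; 170 left.
SKU-108 takes 45 to reach its cap of 45 ; 125 left.
Give SKU-123 45 to hit its cap of 45 ; 80 left.
Only 80 left; SKU-143 takes them to reach 80.
Total = 20×50 + 17×45 + 15×45 + 12×80 = 3400.

3400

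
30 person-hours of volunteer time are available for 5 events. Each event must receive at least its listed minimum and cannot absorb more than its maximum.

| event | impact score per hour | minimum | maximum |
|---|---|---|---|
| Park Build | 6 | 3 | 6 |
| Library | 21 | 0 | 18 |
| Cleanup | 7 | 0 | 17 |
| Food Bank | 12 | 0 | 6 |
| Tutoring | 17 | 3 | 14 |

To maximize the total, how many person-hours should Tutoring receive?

Meeting every minimum uses 3+0+0+0+3 = 6 person-hours, leaving 24.
Highest impact score per hour first: Library 21 > Tutoring 17 > Food Bank 12 > Cleanup 7 > Park Build 6.
Library: +18 to 18 (cap) → 6 left.
Tutoring has room for 11 more but only 6 remain, so it gets 9.

9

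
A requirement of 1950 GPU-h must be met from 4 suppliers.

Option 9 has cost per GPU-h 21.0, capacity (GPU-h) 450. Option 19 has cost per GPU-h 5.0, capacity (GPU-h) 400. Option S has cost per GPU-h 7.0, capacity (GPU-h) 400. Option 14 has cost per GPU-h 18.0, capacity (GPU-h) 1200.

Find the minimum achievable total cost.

Use suppliers in increasing cost order.
Option 19 at 5.0: take all 400 GPU-h — 1550 still needed.
Option S (7.0): use full 400 — 1150 GPU-h to go.
Option 14 at 18.0: take 1150 of its 1200 — requirement met.
Option 9: unused.
Cost = 400×5.0 + 400×7.0 + 1150×18.0 = 25500.

25500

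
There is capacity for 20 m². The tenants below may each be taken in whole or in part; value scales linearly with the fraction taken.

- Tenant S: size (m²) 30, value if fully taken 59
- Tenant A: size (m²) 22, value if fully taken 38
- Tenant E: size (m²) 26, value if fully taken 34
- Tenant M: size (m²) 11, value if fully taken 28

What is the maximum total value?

45.7

Best value per unit of size first: Tenant M 28/11≈2.55, Tenant S 59/30≈1.97, Tenant A 38/22≈1.73, Tenant E 34/26≈1.31.
Take all of Tenant M (11 m², value 28) ; 9 m² left.
Fill the last 9 m² with part of Tenant S: 9/30 of it earns 17.7.
Total value = 45.7.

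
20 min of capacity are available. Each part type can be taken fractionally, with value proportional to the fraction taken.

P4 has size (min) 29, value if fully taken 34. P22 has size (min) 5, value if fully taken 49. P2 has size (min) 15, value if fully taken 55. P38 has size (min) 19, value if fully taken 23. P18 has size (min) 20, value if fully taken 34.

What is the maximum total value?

104

Best value per unit of size first: P22 49/5≈9.8, P2 55/15≈3.67, P18 34/20≈1.7, P38 23/19≈1.21, P4 34/29≈1.17.
Take all of P22 (5 min, value 49) → 15 min left.
All 15 min of P2 fit (value 55) → 0 remain.
Total value = 104.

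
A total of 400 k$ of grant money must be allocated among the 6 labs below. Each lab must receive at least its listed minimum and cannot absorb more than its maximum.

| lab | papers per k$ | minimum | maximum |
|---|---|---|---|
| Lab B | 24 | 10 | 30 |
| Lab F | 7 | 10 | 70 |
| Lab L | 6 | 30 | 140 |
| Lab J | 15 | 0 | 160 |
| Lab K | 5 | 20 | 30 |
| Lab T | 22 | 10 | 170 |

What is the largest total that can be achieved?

6910

Meeting every minimum uses 10+10+30+0+20+10 = 80 k$, leaving 320.
Order the labs by papers per k$: Lab B 24 > Lab T 22 > Lab J 15 > Lab F 7 > Lab L 6 > Lab K 5.
Lab B takes 20 more to reach its cap of 30 ; 300 left.
Lab T takes 160 more to reach its cap of 170 ; 140 left.
Only 140 left; Lab J takes them to reach 140.
Total = 24×30 + 7×10 + 6×30 + 15×140 + 5×20 + 22×170 = 6910.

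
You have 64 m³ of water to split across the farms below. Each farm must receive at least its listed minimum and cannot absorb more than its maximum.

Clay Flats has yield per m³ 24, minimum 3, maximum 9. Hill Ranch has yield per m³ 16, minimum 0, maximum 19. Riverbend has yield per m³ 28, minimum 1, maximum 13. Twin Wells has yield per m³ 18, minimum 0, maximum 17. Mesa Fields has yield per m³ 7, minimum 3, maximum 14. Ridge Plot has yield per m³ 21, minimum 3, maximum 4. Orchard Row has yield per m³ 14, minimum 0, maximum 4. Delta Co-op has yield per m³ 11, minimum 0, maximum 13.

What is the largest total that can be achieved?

Meeting every minimum uses 3+0+1+0+3+3+0+0 = 10 m³, leaving 54.
Order the farms by yield per m³: Riverbend 28 > Clay Flats 24 > Ridge Plot 21 > Twin Wells 18 > Hill Ranch 16 > Orchard Row 14 > Delta Co-op 11 > Mesa Fields 7.
Riverbend takes 12 more to reach its cap of 13 ; 42 left.
Clay Flats takes 6 more to reach its cap of 9 ; 36 left.
Ridge Plot takes 1 more to reach its cap of 4 ; 35 left.
Twin Wells: +17 to 17 (cap) ; 18 left.
Hill Ranch has room for 19 more but only 18 remain, so it gets 18.
Total = 24×9 + 16×18 + 28×13 + 18×17 + 7×3 + 21×4 = 1279.

1279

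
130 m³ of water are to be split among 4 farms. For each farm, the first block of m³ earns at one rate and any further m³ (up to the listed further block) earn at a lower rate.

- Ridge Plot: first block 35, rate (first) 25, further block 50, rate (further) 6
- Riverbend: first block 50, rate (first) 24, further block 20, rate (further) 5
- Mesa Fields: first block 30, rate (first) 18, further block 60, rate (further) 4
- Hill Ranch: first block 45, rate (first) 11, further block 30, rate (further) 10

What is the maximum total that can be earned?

Rank every tier by rate: Ridge Plot/first 25 > Riverbend/first 24 > Mesa Fields/first 18 > Hill Ranch/first 11 > Hill Ranch/second 10 > Ridge Plot/second 6 > Riverbend/second 5 > Mesa Fields/second 4.
Ridge Plot first at 25: fill all 35 ; 95 left.
Fill Riverbend first block (50 at 24) ; 45 left.
Mesa Fields first at 18: fill all 30 ; 15 left.
15 remain; put them into Hill Ranch first at 11.
Total = 25×35 + 24×50 + 18×30 + 11×15 = 2780.

2780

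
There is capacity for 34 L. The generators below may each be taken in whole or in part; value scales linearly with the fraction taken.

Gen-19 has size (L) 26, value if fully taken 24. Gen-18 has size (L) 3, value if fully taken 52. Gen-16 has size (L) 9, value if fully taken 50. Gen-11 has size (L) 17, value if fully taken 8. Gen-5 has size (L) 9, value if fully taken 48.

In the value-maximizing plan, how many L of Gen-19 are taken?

13

Rank by value-to-size ratio: Gen-18 52/3≈17.3, Gen-16 50/9≈5.56, Gen-5 48/9≈5.33, Gen-19 24/26≈0.923, Gen-11 8/17≈0.471.
Take all of Gen-18 (3 L, value 52) — 31 L left.
All 9 L of Gen-16 fit (value 50) — 22 remain.
Take all of Gen-5 (9 L, value 48) — 13 L left.
Fill the last 13 L with part of Gen-19: 13/26 of it earns 12.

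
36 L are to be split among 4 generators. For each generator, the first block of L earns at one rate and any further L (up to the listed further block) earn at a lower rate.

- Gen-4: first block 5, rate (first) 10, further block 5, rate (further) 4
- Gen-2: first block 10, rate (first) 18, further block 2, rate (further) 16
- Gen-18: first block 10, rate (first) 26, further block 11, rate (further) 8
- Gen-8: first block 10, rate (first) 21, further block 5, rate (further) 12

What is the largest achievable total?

Order all 8 blocks by rate: Gen-18/first 26 > Gen-8/first 21 > Gen-2/first 18 > Gen-2/second 16 > Gen-8/second 12 > Gen-4/first 10 > Gen-18/second 8 > Gen-4/second 4.
Gen-18 first at 26: fill all 10 → 26 left.
Fill Gen-8 first block (10 at 21) → 16 left.
Fill Gen-2 first block (10 at 18) → 6 left.
Gen-2 second at 16: fill all 2 → 4 left.
4 remain; put them into Gen-8 second at 12.
Total = 26×10 + 21×10 + 18×10 + 16×2 + 12×4 = 730.

730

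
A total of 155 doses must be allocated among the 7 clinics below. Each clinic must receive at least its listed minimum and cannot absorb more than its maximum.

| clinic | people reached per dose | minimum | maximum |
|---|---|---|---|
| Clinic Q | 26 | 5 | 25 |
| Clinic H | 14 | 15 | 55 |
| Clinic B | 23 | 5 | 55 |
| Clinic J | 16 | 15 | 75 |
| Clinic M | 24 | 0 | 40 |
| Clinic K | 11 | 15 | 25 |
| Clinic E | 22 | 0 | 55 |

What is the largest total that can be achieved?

Meeting every minimum uses 5+15+5+15+0+15+0 = 55 doses, leaving 100.
Highest people reached per dose first: Clinic Q 26 > Clinic M 24 > Clinic B 23 > Clinic E 22 > Clinic J 16 > Clinic H 14 > Clinic K 11.
Clinic Q takes 20 more to reach its cap of 25 → 80 left.
Give Clinic M 40 more to hit its cap of 40 → 40 left.
Clinic B: +40 (room for 50) → 45. Pool exhausted.
Total = 26×25 + 14×15 + 23×45 + 16×15 + 24×40 + 11×15 = 3260.

3260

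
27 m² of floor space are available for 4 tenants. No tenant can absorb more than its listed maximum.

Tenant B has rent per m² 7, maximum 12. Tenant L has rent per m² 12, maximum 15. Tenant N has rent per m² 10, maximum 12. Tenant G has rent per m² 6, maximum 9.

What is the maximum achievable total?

300

Highest rent per m² first: Tenant L 12 > Tenant N 10 > Tenant B 7 > Tenant G 6.
Tenant L: +15 to 15 (cap) — 12 left.
Tenant N takes 12 to reach its cap of 12 — 0 left.
Total = 12×15 + 10×12 = 300.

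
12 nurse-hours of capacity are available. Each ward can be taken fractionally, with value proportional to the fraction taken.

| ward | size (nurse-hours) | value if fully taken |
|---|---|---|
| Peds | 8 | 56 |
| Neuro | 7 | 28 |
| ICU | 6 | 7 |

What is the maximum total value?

Sort by value density: Peds 56/8≈7, Neuro 28/7≈4, ICU 7/6≈1.17.
Peds: take in full, 8 nurse-hours for value 56 — 4 left.
4 nurse-hours left: a 4/7 share of Neuro gives 28×4/7 = 16.
Total value = 72.

72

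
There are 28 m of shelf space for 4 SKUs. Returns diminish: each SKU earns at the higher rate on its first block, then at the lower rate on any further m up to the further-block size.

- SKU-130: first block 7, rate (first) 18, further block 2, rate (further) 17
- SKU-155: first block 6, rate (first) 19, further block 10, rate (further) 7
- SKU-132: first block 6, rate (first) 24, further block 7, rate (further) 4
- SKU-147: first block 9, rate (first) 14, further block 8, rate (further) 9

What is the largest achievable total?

516

Order all 8 blocks by rate: SKU-132/first 24 > SKU-155/first 19 > SKU-130/first 18 > SKU-130/second 17 > SKU-147/first 14 > SKU-147/second 9 > SKU-155/second 7 > SKU-132/second 4.
SKU-132 first at 24: fill all 6 → 22 left.
SKU-155 first at 19: fill all 6 → 16 left.
SKU-130 first at 18: fill all 7 → 9 left.
SKU-130 second at 17: fill all 2 → 7 left.
SKU-147 first at 14: only 7 left, fill 7.
Total = 24×6 + 19×6 + 18×7 + 17×2 + 14×7 = 516.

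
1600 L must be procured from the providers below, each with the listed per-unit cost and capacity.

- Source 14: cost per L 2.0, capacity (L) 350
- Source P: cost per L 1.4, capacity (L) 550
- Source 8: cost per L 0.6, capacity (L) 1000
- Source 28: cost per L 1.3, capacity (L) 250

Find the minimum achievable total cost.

1415

Fill from the cheapest provider first.
Source 8 (0.6): use full 1000 ; 600 L to go.
Source 28 (1.3): use full 250 ; 350 L to go.
Source P at 1.4: take 350 of its 550 ; requirement met.
Source 14: unused.
Cost = 1000×0.6 + 250×1.3 + 350×1.4 = 1415.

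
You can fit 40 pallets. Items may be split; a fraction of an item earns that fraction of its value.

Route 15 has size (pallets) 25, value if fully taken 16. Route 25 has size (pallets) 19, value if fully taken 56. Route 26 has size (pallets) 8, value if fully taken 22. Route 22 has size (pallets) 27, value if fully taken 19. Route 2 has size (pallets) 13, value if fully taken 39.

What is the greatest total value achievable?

117

Best value per unit of size first: Route 2 39/13≈3, Route 25 56/19≈2.95, Route 26 22/8≈2.75, Route 22 19/27≈0.704, Route 15 16/25≈0.64.
Take all of Route 2 (13 pallets, value 39) → 27 pallets left.
Route 25: take in full, 19 pallets for value 56 → 8 left.
Route 26: take in full, 8 pallets for value 22 → 0 left.
Total value = 117.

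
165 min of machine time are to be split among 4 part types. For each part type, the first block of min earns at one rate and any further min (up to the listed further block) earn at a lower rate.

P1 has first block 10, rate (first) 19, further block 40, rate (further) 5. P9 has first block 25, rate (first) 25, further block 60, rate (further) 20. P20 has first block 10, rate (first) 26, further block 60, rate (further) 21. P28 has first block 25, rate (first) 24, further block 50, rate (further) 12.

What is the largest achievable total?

3645

Treat each block as its own option and order by rate: P20/T1 26 > P9/T1 25 > P28/T1 24 > P20/T2 21 > P9/T2 20 > P1/T1 19 > P28/T2 12 > P1/T2 5.
Fill P20 T1 block (10 at 26) → 155 left.
P9 T1 at 25: fill all 25 → 130 left.
Fill P28 T1 block (25 at 24) → 105 left.
Fill P20 T2 block (60 at 21) → 45 left.
P9 T2 at 20: only 45 left, fill 45.
Total = 26×10 + 25×25 + 24×25 + 21×60 + 20×45 = 3645.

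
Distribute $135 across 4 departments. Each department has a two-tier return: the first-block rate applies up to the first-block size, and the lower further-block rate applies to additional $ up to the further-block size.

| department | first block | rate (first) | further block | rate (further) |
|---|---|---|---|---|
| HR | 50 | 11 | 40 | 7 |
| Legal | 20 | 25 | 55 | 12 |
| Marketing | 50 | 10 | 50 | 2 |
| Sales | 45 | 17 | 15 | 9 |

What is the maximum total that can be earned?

2090

Rank every tier by rate: Legal/tier1 25 > Sales/tier1 17 > Legal/tier2 12 > HR/tier1 11 > Marketing/tier1 10 > Sales/tier2 9 > HR/tier2 7 > Marketing/tier2 2.
Legal/tier1 (25): +20 → 115 left.
Sales tier1 at 17: fill all 45 → 70 left.
Legal/tier2 (12): +55 → 15 left.
HR tier1 at 11: only 15 left, fill 15.
Total = 25×20 + 17×45 + 12×55 + 11×15 = 2090.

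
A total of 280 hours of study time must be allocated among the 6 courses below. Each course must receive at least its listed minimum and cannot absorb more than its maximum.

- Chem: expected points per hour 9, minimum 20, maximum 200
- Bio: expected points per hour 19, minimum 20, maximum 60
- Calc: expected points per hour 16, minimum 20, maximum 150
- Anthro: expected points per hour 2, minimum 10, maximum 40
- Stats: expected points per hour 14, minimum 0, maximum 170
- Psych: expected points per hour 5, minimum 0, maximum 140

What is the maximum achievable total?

Meeting every minimum uses 20+20+20+10+0+0 = 70 hours, leaving 210.
Order the courses by expected points per hour: Bio 19 > Calc 16 > Stats 14 > Chem 9 > Psych 5 > Anthro 2.
Bio: +40 to 60 (cap) — 170 left.
Calc: +130 to 150 (cap) — 40 left.
Stats has room for 170 more but only 40 remain, so it gets 40.
Total = 9×20 + 19×60 + 16×150 + 2×10 + 14×40 = 4300.

4300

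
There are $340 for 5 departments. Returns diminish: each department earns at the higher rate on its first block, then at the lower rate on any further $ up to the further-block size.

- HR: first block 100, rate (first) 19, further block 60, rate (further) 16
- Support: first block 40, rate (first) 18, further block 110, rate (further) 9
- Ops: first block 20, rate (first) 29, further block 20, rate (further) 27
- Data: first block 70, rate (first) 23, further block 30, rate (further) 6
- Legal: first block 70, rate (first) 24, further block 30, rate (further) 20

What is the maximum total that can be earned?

7450

Treat each block as its own option and order by rate: Ops/first 29 > Ops/second 27 > Legal/first 24 > Data/first 23 > Legal/second 20 > HR/first 19 > Support/first 18 > HR/second 16 > Support/second 9 > Data/second 6.
Ops/first (29): +20 → 320 left.
Ops/second (27): +20 → 300 left.
Legal first at 24: fill all 70 → 230 left.
Data first at 23: fill all 70 → 160 left.
Legal second at 20: fill all 30 → 130 left.
HR/first (19): +100 → 30 left.
Support/first: +30 of 40 at 18; pool empty.
Total = 29×20 + 27×20 + 24×70 + 23×70 + 20×30 + 19×100 + 18×30 = 7450.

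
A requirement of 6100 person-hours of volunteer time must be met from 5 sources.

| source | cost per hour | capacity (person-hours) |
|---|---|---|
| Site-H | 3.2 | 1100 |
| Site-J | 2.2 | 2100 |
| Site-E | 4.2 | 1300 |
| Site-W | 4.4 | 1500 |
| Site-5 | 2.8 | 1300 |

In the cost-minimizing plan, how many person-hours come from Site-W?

Use sources in increasing cost order.
Site-J at 2.2: take all 2100 person-hours — 4000 still needed.
Site-5 (2.8): use full 1300 — 2700 person-hours to go.
Site-H at 3.2: take all 1100 person-hours — 1600 still needed.
Site-E (4.2): use full 1300 — 300 person-hours to go.
Site-W (4.4): take the remaining 300 — done.

300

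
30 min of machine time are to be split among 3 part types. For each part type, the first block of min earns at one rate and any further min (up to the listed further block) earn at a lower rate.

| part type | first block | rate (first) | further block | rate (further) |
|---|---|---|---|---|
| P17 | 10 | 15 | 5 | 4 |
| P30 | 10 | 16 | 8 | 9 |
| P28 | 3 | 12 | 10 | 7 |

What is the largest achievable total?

409

Treat each block as its own option and order by rate: P30/T1 16 > P17/T1 15 > P28/T1 12 > P30/T2 9 > P28/T2 7 > P17/T2 4.
P30 T1 at 16: fill all 10 ; 20 left.
Fill P17 T1 block (10 at 15) ; 10 left.
P28/T1 (12): +3 ; 7 left.
7 remain; put them into P30 T2 at 9.
Total = 16×10 + 15×10 + 12×3 + 9×7 = 409.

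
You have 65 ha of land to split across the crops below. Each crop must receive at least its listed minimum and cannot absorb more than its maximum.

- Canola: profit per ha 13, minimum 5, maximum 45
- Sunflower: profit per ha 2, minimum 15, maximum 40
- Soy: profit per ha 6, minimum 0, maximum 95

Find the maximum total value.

645

Meeting every minimum uses 5+15+0 = 20 ha, leaving 45.
Rank by profit per ha: Canola 13 > Soy 6 > Sunflower 2.
Canola: +40 to 45 (cap) → 5 left.
Soy: +5 (room for 95) → 5. Pool exhausted.
Total = 13×45 + 2×15 + 6×5 = 645.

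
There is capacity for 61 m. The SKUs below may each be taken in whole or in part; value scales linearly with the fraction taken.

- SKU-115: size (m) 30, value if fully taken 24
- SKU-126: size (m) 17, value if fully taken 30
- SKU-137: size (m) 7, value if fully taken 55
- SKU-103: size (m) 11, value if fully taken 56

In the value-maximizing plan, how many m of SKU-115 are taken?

26

Best value per unit of size first: SKU-137 55/7≈7.86, SKU-103 56/11≈5.09, SKU-126 30/17≈1.76, SKU-115 24/30≈0.8.
SKU-137: take in full, 7 m for value 55 → 54 left.
All 11 m of SKU-103 fit (value 56) → 43 remain.
Take all of SKU-126 (17 m, value 30) → 26 m left.
Fill the last 26 m with part of SKU-115: 26/30 of it earns 20.8.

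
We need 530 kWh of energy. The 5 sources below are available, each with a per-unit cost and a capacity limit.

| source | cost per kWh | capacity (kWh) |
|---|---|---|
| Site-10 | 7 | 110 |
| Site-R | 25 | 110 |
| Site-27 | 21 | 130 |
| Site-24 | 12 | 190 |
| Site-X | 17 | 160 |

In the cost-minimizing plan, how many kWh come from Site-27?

Fill from the cheapest source first.
Site-10 (7): use full 110 ; 420 kWh to go.
Take 190 from Site-24 at 12 ; need 230 more.
Take 160 from Site-X at 17 ; need 70 more.
Take 70 from Site-27 at 21 to finish.
Site-R: unused.

70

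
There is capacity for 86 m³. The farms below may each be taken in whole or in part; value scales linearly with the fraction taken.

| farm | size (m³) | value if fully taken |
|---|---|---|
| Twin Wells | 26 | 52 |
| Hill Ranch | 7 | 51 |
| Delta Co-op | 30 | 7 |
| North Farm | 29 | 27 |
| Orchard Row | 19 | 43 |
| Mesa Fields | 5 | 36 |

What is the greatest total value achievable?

209

Best value per unit of size first: Hill Ranch 51/7≈7.29, Mesa Fields 36/5≈7.2, Orchard Row 43/19≈2.26, Twin Wells 52/26≈2, North Farm 27/29≈0.931, Delta Co-op 7/30≈0.233.
Take all of Hill Ranch (7 m³, value 51) → 79 m³ left.
Take all of Mesa Fields (5 m³, value 36) → 74 m³ left.
Take all of Orchard Row (19 m³, value 43) → 55 m³ left.
Take all of Twin Wells (26 m³, value 52) → 29 m³ left.
North Farm: take in full, 29 m³ for value 27 → 0 left.
Total value = 209.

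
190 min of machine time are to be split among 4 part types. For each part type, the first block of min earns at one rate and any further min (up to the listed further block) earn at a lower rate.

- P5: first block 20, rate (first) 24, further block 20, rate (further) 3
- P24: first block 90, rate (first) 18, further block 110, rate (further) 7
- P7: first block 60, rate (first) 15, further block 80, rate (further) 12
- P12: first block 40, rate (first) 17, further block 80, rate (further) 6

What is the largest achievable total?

3380

Order all 8 blocks by rate: P5/tier1 24 > P24/tier1 18 > P12/tier1 17 > P7/tier1 15 > P7/tier2 12 > P24/tier2 7 > P12/tier2 6 > P5/tier2 3.
P5/tier1 (24): +20 → 170 left.
P24 tier1 at 18: fill all 90 → 80 left.
Fill P12 tier1 block (40 at 17) → 40 left.
P7/tier1: +40 of 60 at 15; pool empty.
Total = 24×20 + 18×90 + 17×40 + 15×40 = 3380.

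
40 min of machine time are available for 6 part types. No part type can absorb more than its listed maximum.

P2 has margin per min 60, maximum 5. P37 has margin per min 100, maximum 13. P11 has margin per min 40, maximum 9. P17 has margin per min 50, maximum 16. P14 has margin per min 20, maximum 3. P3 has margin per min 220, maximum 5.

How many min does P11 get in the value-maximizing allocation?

1

Highest margin per min first: P3 220 > P37 100 > P2 60 > P17 50 > P11 40 > P14 20.
Give P3 5 to hit its cap of 5 ; 35 left.
P37 takes 13 to reach its cap of 13 ; 22 left.
Give P2 5 to hit its cap of 5 ; 17 left.
Give P17 16 to hit its cap of 16 ; 1 left.
Only 1 left; P11 takes them to reach 1.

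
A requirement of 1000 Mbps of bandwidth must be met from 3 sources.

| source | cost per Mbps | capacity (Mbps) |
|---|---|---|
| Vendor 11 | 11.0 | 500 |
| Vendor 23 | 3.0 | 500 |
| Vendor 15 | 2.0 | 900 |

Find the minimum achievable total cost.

Fill from the cheapest source first.
Vendor 15 at 2.0: take all 900 Mbps → 100 still needed.
Vendor 23 (3.0): take the remaining 100 → done.
Vendor 11: unused.
Cost = 900×2.0 + 100×3.0 = 2100.

2100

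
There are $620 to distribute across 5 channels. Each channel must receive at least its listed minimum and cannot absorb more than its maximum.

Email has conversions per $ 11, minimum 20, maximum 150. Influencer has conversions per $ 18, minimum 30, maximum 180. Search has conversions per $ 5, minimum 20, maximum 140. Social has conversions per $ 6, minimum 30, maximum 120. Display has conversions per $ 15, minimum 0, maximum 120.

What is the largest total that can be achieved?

7660

Meeting every minimum uses 20+30+20+30+0 = 100 $, leaving 520.
Order the channels by conversions per $: Influencer 18 > Display 15 > Email 11 > Social 6 > Search 5.
Give Influencer 150 more to hit its cap of 180 — 370 left.
Display takes 120 more to reach its cap of 120 — 250 left.
Give Email 130 more to hit its cap of 150 — 120 left.
Social takes 90 more to reach its cap of 120 — 30 left.
Only 30 left; Search takes them to reach 50.
Total = 11×150 + 18×180 + 5×50 + 6×120 + 15×120 = 7660.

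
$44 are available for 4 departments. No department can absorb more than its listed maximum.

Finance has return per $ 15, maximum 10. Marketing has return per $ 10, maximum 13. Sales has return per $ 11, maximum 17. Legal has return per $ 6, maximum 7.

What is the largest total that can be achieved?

491

Order the departments by return per $: Finance 15 > Sales 11 > Marketing 10 > Legal 6.
Finance takes 10 to reach its cap of 10 → 34 left.
Give Sales 17 to hit its cap of 17 → 17 left.
Give Marketing 13 to hit its cap of 13 → 4 left.
Legal has room for 7 but only 4 remain, so it gets 4.
Total = 15×10 + 10×13 + 11×17 + 6×4 = 491.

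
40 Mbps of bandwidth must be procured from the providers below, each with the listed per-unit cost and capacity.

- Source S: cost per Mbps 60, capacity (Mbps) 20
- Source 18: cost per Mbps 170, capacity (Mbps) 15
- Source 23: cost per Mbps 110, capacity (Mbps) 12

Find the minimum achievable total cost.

3880

Use providers in increasing cost order.
Take 20 from Source S at 60 ; need 20 more.
Take 12 from Source 23 at 110 ; need 8 more.
Take 8 from Source 18 at 170 to finish.
Cost = 20×60 + 12×110 + 8×170 = 3880.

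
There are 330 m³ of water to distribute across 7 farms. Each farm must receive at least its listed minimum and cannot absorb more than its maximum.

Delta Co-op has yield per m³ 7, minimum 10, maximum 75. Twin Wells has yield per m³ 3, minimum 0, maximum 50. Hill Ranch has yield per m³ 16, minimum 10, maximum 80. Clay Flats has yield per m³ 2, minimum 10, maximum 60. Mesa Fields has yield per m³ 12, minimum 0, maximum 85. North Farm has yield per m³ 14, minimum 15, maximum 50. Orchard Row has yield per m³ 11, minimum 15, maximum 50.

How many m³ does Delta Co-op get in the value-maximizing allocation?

55

Meeting every minimum uses 10+0+10+10+0+15+15 = 60 m³, leaving 270.
Highest yield per m³ first: Hill Ranch 16 > North Farm 14 > Mesa Fields 12 > Orchard Row 11 > Delta Co-op 7 > Twin Wells 3 > Clay Flats 2.
Give Hill Ranch 70 more to hit its cap of 80 → 200 left.
Give North Farm 35 more to hit its cap of 50 → 165 left.
Mesa Fields: +85 to 85 (cap) → 80 left.
Orchard Row: +35 to 50 (cap) → 45 left.
Delta Co-op: +45 (room for 65) → 55. Pool exhausted.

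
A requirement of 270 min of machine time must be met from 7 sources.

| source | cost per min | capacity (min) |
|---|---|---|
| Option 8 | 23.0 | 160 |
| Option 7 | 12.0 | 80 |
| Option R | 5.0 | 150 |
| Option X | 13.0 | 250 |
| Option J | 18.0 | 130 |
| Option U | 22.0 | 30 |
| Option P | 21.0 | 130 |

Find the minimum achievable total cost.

2230

Cheapest first:
Option R at 5.0: take all 150 min — 120 still needed.
Option 7 at 12.0: take all 80 min — 40 still needed.
Option X (13.0): take the remaining 40 — done.
Option J, Option P, Option U, Option 8: unused.
Cost = 150×5.0 + 80×12.0 + 40×13.0 = 2230.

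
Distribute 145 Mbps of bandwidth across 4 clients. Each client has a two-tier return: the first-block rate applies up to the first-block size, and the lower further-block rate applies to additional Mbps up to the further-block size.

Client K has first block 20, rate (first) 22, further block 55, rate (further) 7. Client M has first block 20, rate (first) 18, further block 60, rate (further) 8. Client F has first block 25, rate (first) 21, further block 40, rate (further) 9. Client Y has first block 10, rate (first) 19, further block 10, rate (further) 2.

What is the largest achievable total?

2115

Treat each block as its own option and order by rate: Client K/T1 22 > Client F/T1 21 > Client Y/T1 19 > Client M/T1 18 > Client F/T2 9 > Client M/T2 8 > Client K/T2 7 > Client Y/T2 2.
Fill Client K T1 block (20 at 22) ; 125 left.
Client F/T1 (21): +25 ; 100 left.
Client Y T1 at 19: fill all 10 ; 90 left.
Fill Client M T1 block (20 at 18) ; 70 left.
Fill Client F T2 block (40 at 9) ; 30 left.
Client M T2 at 8: only 30 left, fill 30.
Total = 22×20 + 21×25 + 19×10 + 18×20 + 9×40 + 8×30 = 2115.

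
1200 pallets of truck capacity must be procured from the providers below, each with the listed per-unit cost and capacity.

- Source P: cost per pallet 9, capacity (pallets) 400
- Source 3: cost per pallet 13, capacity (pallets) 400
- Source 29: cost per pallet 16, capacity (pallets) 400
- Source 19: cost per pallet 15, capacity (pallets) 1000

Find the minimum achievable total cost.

Cheapest first:
Source P at 9: take all 400 pallets ; 800 still needed.
Source 3 at 13: take all 400 pallets ; 400 still needed.
Source 19 at 15: take 400 of its 1000 ; requirement met.
Source 29: unused.
Cost = 400×9 + 400×13 + 400×15 = 14800.

14800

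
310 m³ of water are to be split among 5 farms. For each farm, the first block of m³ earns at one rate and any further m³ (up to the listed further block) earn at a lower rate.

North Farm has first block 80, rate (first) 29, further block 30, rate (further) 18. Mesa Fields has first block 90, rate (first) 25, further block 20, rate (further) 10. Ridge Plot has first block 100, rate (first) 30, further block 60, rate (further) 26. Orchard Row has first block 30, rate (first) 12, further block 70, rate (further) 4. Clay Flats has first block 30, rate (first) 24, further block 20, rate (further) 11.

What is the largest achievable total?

8630

Rank every tier by rate: Ridge Plot/T1 30 > North Farm/T1 29 > Ridge Plot/T2 26 > Mesa Fields/T1 25 > Clay Flats/T1 24 > North Farm/T2 18 > Orchard Row/T1 12 > Clay Flats/T2 11 > Mesa Fields/T2 10 > Orchard Row/T2 4.
Ridge Plot T1 at 30: fill all 100 — 210 left.
North Farm/T1 (29): +80 — 130 left.
Ridge Plot/T2 (26): +60 — 70 left.
70 remain; put them into Mesa Fields T1 at 25.
Total = 30×100 + 29×80 + 26×60 + 25×70 = 8630.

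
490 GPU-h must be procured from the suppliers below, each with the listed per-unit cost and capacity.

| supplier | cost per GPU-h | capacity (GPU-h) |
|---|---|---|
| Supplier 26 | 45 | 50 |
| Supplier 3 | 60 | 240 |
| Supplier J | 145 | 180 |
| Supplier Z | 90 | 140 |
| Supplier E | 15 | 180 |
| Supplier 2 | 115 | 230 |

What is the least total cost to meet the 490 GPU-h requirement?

21150

Cheapest first:
Supplier E (15): use full 180 ; 310 GPU-h to go.
Take 50 from Supplier 26 at 45 ; need 260 more.
Supplier 3 (60): use full 240 ; 20 GPU-h to go.
Take 20 from Supplier Z at 90 to finish.
Supplier 2, Supplier J: unused.
Cost = 180×15 + 50×45 + 240×60 + 20×90 = 21150.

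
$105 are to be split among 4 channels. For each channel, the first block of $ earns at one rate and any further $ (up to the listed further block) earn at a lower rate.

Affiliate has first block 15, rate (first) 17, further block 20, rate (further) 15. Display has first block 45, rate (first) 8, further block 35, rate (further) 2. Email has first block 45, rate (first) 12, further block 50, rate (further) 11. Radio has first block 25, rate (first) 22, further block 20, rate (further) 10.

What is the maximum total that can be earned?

Treat each block as its own option and order by rate: Radio/T1 22 > Affiliate/T1 17 > Affiliate/T2 15 > Email/T1 12 > Email/T2 11 > Radio/T2 10 > Display/T1 8 > Display/T2 2.
Radio T1 at 22: fill all 25 ; 80 left.
Fill Affiliate T1 block (15 at 17) ; 65 left.
Fill Affiliate T2 block (20 at 15) ; 45 left.
Fill Email T1 block (45 at 12) ; 0 left.
Total = 22×25 + 17×15 + 15×20 + 12×45 = 1645.

1645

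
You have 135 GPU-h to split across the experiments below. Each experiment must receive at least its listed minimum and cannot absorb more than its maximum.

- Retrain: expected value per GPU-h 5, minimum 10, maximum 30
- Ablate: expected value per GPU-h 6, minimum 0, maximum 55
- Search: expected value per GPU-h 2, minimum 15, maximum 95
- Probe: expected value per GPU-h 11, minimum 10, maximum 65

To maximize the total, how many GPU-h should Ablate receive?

Meeting every minimum uses 10+0+15+10 = 35 GPU-h, leaving 100.
Rank by expected value per GPU-h: Probe 11 > Ablate 6 > Retrain 5 > Search 2.
Probe: +55 to 65 (cap) — 45 left.
Ablate has room for 55 more but only 45 remain, so it gets 45.

45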